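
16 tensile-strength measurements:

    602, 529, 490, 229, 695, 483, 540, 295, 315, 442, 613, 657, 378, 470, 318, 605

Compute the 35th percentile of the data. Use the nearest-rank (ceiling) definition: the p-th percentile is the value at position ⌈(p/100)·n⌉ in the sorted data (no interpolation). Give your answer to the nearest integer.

442

Sorted: 229, 295, 315, 318, 378, 442, 470, 483, 490, 529, 540, 602, 605, 613, 657, 695.
n = 16.
Position = ⌈35/100 · 16⌉ = ⌈5.6⌉ = 6.
The value at rank 6 is 442.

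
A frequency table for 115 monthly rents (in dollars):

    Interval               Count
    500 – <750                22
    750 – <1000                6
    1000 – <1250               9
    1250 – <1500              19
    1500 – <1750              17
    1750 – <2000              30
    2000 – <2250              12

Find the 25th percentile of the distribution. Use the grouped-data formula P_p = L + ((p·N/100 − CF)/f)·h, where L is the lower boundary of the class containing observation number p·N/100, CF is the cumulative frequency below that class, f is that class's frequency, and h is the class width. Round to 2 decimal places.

N = 115; target position k = 25/100 · 115 = 28.75.
Cumulative frequencies: 22, 28, 37, 56, 73, 103, 115.
Observation 28.75 falls in the class 1000 – <1250.
L = 1000, CF = 28, f = 9, h = 250.
P25 = 1000 + ((28.75 − 28)/9)·250 = 1000 + 20.8333 = 1020.83.

1020.83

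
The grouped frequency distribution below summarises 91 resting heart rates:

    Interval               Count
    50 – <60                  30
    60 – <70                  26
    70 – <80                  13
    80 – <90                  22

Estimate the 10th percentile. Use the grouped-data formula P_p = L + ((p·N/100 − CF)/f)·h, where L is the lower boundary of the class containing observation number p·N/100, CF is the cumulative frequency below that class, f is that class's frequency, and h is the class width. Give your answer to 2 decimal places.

53.03

N = 91; target position k = 10/100 · 91 = 9.1.
Cumulative frequencies: 30, 56, 69, 91.
Observation 9.1 falls in the class 50 – <60.
L = 50, CF = 0, f = 30, h = 10.
P10 = 50 + ((9.1 − 0)/30)·10 = 50 + 3.03333 = 53.0333.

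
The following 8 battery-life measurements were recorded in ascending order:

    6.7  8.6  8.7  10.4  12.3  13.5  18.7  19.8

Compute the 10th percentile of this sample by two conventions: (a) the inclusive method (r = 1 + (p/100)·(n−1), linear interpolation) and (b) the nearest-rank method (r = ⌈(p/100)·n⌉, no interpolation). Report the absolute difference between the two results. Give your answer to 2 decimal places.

1.33

n = 8.
(a) r = 1.7; between ranks 1 (6.7) and 2 (8.6): 8.03.
(b) the nearest-rank method: rank 1 → 6.7.
|8.03 − 6.7| = 1.33.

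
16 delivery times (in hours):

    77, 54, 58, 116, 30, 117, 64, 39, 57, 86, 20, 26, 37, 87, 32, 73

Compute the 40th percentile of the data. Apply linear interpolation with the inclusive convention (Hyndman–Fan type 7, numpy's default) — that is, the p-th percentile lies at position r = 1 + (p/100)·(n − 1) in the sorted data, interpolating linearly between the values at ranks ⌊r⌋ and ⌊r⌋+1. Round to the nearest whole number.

Sorted: 20, 26, 30, 32, 37, 39, 54, 57, 58, 64, 73, 77, 86, 87, 116, 117.
n = 16.
r = 1 + (40/100)·(16 − 1) = 1 + 6 = 7.
r is an integer, so P40 is the value at rank 7: 54.

54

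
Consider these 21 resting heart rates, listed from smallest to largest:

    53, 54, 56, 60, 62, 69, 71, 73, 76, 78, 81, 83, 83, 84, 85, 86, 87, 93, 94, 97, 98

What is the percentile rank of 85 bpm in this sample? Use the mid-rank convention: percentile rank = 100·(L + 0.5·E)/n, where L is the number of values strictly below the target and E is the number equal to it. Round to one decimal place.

69.0

Count below 85: L = 14; count equal: E = 1; n = 21.
Percentile rank = 100·(14 + 0.5·1)/21 = 100·14.5/21 = 69.05.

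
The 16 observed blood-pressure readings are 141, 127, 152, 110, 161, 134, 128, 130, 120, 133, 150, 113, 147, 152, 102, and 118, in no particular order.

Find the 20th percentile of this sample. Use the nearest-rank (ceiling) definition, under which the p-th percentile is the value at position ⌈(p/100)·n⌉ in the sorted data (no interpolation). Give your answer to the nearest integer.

Sorted: 102, 110, 113, 118, 120, 127, 128, 130, 133, 134, 141, 147, 150, 152, 152, 161.
n = 16.
Position = ⌈20/100 · 16⌉ = ⌈3.2⌉ = 4.
The value at rank 4 is 118.

118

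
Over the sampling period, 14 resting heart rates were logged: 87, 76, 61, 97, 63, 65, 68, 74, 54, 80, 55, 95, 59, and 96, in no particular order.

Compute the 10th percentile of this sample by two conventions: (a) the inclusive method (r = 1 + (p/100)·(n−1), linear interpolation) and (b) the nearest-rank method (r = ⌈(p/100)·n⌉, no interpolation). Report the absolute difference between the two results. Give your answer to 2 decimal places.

Sorted: 54, 55, 59, 61, 63, 65, 68, 74, 76, 80, 87, 95, 96, 97.
n = 14.
(a) r = 2.3; between ranks 2 (55) and 3 (59): 56.2.
(b) the nearest-rank method: rank 2 → 55.
|56.2 − 55| = 1.2.

1.20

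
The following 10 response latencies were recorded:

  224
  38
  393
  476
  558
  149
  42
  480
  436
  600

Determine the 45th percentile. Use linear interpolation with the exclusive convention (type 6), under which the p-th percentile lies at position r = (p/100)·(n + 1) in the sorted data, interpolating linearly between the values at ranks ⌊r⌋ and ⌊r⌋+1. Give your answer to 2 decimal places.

Sorted: 38, 42, 149, 224, 393, 436, 476, 480, 558, 600.
n = 10.
r = (45/100)·(10 + 1) = 4.95.
Rank 4 is 224 and rank 5 is 393.
Interpolate: 224 + 0.95·(393 − 224) = 224 + 0.95·169 = 384.55.

384.55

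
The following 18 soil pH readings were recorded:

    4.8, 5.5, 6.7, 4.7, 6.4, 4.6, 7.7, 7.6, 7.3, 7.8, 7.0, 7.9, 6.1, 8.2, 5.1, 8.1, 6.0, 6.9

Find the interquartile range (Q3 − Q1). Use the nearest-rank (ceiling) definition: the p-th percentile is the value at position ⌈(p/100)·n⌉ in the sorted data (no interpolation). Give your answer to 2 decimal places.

Sorted: 4.6, 4.7, 4.8, 5.1, 5.5, 6.0, 6.1, 6.4, 6.7, 6.9, 7.0, 7.3, 7.6, 7.7, 7.8, 7.9, 8.1, 8.2.
n = 18.
P25: rank ⌈25/100·18⌉ = 5 → 5.5.
P75: rank ⌈75/100·18⌉ = 14 → 7.7.
Difference: 7.7 − 5.5 = 2.2.

2.20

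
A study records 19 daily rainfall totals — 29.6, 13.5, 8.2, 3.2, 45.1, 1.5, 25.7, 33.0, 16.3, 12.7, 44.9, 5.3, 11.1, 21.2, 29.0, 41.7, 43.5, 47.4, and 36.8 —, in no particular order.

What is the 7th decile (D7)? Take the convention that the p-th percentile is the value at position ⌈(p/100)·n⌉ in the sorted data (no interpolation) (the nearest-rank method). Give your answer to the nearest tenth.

Sorted: 1.5, 3.2, 5.3, 8.2, 11.1, 12.7, 13.5, 16.3, 21.2, 25.7, 29.0, 29.6, 33.0, 36.8, 41.7, 43.5, 44.9, 45.1, 47.4.
n = 19.
Position = ⌈70/100 · 19⌉ = ⌈13.3⌉ = 14.
The value at rank 14 is 36.8.

36.8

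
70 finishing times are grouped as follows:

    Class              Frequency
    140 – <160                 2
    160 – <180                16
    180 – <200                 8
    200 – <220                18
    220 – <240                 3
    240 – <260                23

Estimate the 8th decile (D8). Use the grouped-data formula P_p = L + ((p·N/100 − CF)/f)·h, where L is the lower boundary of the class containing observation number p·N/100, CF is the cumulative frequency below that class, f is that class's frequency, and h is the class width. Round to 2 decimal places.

247.83

N = 70; target position k = 80/100 · 70 = 56.
Cumulative frequencies: 2, 18, 26, 44, 47, 70.
Observation 56 falls in the class 240 – <260.
L = 240, CF = 47, f = 23, h = 20.
P80 = 240 + ((56 − 47)/23)·20 = 240 + 7.82609 = 247.826.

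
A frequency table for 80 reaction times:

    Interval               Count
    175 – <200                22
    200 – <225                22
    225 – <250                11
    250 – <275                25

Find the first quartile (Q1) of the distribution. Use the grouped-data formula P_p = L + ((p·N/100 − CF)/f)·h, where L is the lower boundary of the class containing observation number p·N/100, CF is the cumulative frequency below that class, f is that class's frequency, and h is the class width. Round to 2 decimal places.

197.73

N = 80; target position k = 25/100 · 80 = 20.
Cumulative frequencies: 22, 44, 55, 80.
Observation 20 falls in the class 175 – <200.
L = 175, CF = 0, f = 22, h = 25.
P25 = 175 + ((20 − 0)/22)·25 = 175 + 22.7273 = 197.727.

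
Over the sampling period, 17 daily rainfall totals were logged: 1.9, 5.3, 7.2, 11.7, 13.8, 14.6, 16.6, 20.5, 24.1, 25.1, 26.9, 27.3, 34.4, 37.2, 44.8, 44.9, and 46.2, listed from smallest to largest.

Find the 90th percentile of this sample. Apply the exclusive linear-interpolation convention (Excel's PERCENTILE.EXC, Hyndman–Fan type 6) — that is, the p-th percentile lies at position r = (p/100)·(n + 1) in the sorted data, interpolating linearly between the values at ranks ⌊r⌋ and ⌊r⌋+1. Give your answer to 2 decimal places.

n = 17.
r = (90/100)·(17 + 1) = 16.2.
Rank 16 is 44.9 and rank 17 is 46.2.
Interpolate: 44.9 + 0.2·(46.2 − 44.9) = 44.9 + 0.2·1.3 = 45.16.

45.16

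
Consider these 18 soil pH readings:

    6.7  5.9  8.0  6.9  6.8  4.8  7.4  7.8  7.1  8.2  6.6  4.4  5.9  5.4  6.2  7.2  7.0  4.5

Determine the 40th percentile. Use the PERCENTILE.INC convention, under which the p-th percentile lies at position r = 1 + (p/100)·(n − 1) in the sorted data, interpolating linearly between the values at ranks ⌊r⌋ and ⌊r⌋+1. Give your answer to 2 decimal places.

6.52

Sorted: 4.4, 4.5, 4.8, 5.4, 5.9, 5.9, 6.2, 6.6, 6.7, 6.8, 6.9, 7.0, 7.1, 7.2, 7.4, 7.8, 8.0, 8.2.
n = 18.
r = 1 + (40/100)·(18 − 1) = 1 + 6.8 = 7.8.
Rank 7 is 6.2 and rank 8 is 6.6.
Interpolate: 6.2 + 0.8·(6.6 − 6.2) = 6.2 + 0.8·0.4 = 6.52.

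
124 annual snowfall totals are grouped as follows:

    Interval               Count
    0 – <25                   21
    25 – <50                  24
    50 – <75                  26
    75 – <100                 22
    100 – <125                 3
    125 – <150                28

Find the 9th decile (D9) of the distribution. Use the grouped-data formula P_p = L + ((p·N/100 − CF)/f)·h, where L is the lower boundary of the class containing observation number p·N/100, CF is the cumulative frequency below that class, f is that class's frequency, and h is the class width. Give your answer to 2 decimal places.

138.93

N = 124; target position k = 90/100 · 124 = 111.6.
Cumulative frequencies: 21, 45, 71, 93, 96, 124.
Observation 111.6 falls in the class 125 – <150.
L = 125, CF = 96, f = 28, h = 25.
P90 = 125 + ((111.6 − 96)/28)·25 = 125 + 13.9286 = 138.929.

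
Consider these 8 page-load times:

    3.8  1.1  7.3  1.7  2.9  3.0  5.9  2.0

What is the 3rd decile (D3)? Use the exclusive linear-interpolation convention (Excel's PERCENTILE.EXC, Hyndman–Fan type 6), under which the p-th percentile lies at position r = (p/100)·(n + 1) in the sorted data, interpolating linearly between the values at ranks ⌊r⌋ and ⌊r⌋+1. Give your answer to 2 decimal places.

1.91

Sorted: 1.1, 1.7, 2.0, 2.9, 3.0, 3.8, 5.9, 7.3.
n = 8.
r = (30/100)·(8 + 1) = 2.7.
Rank 2 is 1.7 and rank 3 is 2.0.
Interpolate: 1.7 + 0.7·(2.0 − 1.7) = 1.7 + 0.7·0.3 = 1.91.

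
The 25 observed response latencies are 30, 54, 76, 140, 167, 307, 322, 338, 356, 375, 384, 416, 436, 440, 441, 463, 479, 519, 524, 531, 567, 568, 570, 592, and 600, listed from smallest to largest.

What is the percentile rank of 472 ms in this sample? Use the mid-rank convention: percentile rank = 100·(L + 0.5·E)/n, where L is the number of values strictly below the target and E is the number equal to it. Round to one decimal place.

64.0

Count below 472: L = 16; count equal: E = 0; n = 25.
Percentile rank = 100·(16 + 0.5·0)/25 = 100·16/25 = 64.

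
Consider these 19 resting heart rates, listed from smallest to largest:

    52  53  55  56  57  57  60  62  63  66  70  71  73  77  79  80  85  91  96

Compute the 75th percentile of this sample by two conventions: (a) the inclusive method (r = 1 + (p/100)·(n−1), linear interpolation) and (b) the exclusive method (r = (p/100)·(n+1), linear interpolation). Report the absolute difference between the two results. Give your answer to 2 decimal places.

n = 19.
(a) r = 14.5; between ranks 14 (77) and 15 (79): 78.
(b) r = 15 → value at rank 15 = 79.
|78 − 79| = 1.

1.00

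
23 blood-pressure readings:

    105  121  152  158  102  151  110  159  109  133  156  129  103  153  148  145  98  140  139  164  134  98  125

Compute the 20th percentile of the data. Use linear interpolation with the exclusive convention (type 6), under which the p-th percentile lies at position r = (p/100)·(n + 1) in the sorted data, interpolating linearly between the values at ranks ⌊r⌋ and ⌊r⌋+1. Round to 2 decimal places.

104.60

Sorted: 98, 98, 102, 103, 105, 109, 110, 121, 125, 129, 133, 134, 139, 140, 145, 148, 151, 152, 153, 156, 158, 159, 164.
n = 23.
r = (20/100)·(23 + 1) = 4.8.
Rank 4 is 103 and rank 5 is 105.
Interpolate: 103 + 0.8·(105 − 103) = 103 + 0.8·2 = 104.6.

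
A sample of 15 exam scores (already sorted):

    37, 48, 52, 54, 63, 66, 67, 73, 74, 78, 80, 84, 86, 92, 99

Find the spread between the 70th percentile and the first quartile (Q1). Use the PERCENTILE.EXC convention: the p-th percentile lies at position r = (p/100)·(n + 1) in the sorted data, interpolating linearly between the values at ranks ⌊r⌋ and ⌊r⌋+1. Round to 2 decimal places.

26.80

n = 15.
P25: r = 4 (integer) → 54.
P70: r = 11.2; ranks 11–12 are 80, 84; interpolating gives 80.8.
Difference: 80.8 − 54 = 26.8.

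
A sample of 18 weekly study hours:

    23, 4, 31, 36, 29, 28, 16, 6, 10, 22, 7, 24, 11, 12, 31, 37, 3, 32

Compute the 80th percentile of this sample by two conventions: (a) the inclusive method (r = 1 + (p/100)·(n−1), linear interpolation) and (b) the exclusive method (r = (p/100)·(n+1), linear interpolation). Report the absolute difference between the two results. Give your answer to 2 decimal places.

0.20

Sorted: 3, 4, 6, 7, 10, 11, 12, 16, 22, 23, 24, 28, 29, 31, 31, 32, 36, 37.
n = 18.
(a) r = 14.6; between ranks 14 (31) and 15 (31): 31.
(b) r = 15.2; between ranks 15 (31) and 16 (32): 31.2.
|31 − 31.2| = 0.2.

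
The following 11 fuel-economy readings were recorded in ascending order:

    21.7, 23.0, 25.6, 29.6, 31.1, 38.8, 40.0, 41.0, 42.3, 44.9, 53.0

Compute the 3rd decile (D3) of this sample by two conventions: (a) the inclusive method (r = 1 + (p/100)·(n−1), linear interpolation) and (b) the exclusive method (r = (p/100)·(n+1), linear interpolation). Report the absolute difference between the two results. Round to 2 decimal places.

1.60

n = 11.
(a) r = 4 → value at rank 4 = 29.6.
(b) r = 3.6; between ranks 3 (25.6) and 4 (29.6): 28.
|29.6 − 28| = 1.6.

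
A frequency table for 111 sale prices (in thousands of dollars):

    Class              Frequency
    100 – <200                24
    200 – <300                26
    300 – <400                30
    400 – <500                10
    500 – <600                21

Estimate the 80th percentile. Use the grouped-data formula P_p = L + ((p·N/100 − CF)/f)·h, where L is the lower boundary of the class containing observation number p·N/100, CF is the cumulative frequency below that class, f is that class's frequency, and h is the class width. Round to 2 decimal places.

N = 111; target position k = 80/100 · 111 = 88.8.
Cumulative frequencies: 24, 50, 80, 90, 111.
Observation 88.8 falls in the class 400 – <500.
L = 400, CF = 80, f = 10, h = 100.
P80 = 400 + ((88.8 − 80)/10)·100 = 400 + 88 = 488.

488.00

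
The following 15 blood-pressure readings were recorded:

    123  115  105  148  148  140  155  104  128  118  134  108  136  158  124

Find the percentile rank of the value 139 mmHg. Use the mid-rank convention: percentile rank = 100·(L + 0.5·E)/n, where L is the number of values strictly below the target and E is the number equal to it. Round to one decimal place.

66.7

Sorted: 104, 105, 108, 115, 118, 123, 124, 128, 134, 136, 140, 148, 148, 155, 158.
Count below 139: L = 10; count equal: E = 0; n = 15.
Percentile rank = 100·(10 + 0.5·0)/15 = 100·10/15 = 66.67.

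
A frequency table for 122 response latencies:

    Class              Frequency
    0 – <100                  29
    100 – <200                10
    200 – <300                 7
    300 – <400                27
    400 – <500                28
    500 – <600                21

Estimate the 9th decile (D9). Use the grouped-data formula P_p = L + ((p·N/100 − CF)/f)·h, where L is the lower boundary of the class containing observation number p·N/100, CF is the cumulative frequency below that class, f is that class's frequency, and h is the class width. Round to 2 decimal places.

N = 122; target position k = 90/100 · 122 = 109.8.
Cumulative frequencies: 29, 39, 46, 73, 101, 122.
Observation 109.8 falls in the class 500 – <600.
L = 500, CF = 101, f = 21, h = 100.
P90 = 500 + ((109.8 − 101)/21)·100 = 500 + 41.9048 = 541.905.

541.90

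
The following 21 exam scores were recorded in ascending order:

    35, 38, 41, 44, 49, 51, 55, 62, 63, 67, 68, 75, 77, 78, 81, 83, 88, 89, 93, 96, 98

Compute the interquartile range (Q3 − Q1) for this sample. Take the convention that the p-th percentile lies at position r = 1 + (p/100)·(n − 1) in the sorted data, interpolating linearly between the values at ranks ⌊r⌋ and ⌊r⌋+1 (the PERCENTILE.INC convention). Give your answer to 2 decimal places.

n = 21.
P25: r = 6 (integer) → 51.
P75: r = 16 (integer) → 83.
Difference: 83 − 51 = 32.

32.00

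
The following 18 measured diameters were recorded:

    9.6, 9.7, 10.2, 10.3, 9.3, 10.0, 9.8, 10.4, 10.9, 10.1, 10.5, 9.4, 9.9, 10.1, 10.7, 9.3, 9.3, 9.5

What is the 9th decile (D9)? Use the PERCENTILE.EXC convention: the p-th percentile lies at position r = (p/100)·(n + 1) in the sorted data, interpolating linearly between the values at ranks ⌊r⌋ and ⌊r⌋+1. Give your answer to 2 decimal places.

Sorted: 9.3, 9.3, 9.3, 9.4, 9.5, 9.6, 9.7, 9.8, 9.9, 10.0, 10.1, 10.1, 10.2, 10.3, 10.4, 10.5, 10.7, 10.9.
n = 18.
r = (90/100)·(18 + 1) = 17.1.
Rank 17 is 10.7 and rank 18 is 10.9.
Interpolate: 10.7 + 0.1·(10.9 − 10.7) = 10.7 + 0.1·0.2 = 10.72.

10.72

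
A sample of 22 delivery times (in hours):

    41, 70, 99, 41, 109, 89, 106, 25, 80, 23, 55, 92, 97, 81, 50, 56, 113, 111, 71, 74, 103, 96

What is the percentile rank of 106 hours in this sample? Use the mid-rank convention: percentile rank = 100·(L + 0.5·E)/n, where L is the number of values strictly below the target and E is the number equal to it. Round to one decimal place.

Sorted: 23, 25, 41, 41, 50, 55, 56, 70, 71, 74, 80, 81, 89, 92, 96, 97, 99, 103, 106, 109, 111, 113.
Count below 106: L = 18; count equal: E = 1; n = 22.
Percentile rank = 100·(18 + 0.5·1)/22 = 100·18.5/22 = 84.09.

84.1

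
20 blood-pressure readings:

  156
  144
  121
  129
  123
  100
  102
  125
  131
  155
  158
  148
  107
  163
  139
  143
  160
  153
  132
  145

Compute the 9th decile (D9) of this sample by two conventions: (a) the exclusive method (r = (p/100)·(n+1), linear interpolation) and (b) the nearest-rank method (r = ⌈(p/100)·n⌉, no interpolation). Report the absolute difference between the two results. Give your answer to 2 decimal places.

Sorted: 100, 102, 107, 121, 123, 125, 129, 131, 132, 139, 143, 144, 145, 148, 153, 155, 156, 158, 160, 163.
n = 20.
(a) r = 18.9; between ranks 18 (158) and 19 (160): 159.8.
(b) the nearest-rank method: rank 18 → 158.
|159.8 − 158| = 1.8.

1.80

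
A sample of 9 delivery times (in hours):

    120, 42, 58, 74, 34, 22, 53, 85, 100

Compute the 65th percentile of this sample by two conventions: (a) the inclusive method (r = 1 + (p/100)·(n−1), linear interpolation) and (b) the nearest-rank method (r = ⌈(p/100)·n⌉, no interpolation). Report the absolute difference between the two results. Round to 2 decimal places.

Sorted: 22, 34, 42, 53, 58, 74, 85, 100, 120.
n = 9.
(a) r = 6.2; between ranks 6 (74) and 7 (85): 76.2.
(b) the nearest-rank method: rank 6 → 74.
|76.2 − 74| = 2.2.

2.20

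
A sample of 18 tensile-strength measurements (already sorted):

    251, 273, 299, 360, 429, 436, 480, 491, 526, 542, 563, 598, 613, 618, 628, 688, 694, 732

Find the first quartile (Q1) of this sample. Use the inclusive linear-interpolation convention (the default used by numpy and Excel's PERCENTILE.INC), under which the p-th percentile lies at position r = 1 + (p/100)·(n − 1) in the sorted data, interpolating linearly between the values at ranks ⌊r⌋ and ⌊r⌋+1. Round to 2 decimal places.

n = 18.
r = 1 + (25/100)·(18 − 1) = 1 + 4.25 = 5.25.
Rank 5 is 429 and rank 6 is 436.
Interpolate: 429 + 0.25·(436 − 429) = 429 + 0.25·7 = 430.75.

430.75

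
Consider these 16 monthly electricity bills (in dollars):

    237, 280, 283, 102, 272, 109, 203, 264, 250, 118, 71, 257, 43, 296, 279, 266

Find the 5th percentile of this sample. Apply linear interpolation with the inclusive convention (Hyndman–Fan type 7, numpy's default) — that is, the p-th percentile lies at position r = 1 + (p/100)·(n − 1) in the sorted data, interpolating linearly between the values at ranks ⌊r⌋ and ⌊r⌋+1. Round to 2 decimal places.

Sorted: 43, 71, 102, 109, 118, 203, 237, 250, 257, 264, 266, 272, 279, 280, 283, 296.
n = 16.
r = 1 + (5/100)·(16 − 1) = 1 + 0.75 = 1.75.
Rank 1 is 43 and rank 2 is 71.
Interpolate: 43 + 0.75·(71 − 43) = 43 + 0.75·28 = 64.

64.00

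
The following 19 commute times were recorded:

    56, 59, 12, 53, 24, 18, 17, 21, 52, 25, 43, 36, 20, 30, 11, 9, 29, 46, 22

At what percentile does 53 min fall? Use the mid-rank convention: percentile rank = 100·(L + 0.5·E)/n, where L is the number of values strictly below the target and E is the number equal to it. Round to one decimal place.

Sorted: 9, 11, 12, 17, 18, 20, 21, 22, 24, 25, 29, 30, 36, 43, 46, 52, 53, 56, 59.
Count below 53: L = 16; count equal: E = 1; n = 19.
Percentile rank = 100·(16 + 0.5·1)/19 = 100·16.5/19 = 86.84.

86.8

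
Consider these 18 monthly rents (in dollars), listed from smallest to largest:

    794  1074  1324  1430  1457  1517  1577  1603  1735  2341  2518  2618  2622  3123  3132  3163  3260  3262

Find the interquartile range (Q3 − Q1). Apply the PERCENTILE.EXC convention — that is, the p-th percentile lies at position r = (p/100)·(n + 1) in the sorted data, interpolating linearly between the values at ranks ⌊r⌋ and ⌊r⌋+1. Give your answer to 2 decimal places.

1675.00

n = 18.
P25: r = 4.75; ranks 4–5 are 1430, 1457; interpolating gives 1450.25.
P75: r = 14.25; ranks 14–15 are 3123, 3132; interpolating gives 3125.25.
Difference: 3125.25 − 1450.25 = 1675.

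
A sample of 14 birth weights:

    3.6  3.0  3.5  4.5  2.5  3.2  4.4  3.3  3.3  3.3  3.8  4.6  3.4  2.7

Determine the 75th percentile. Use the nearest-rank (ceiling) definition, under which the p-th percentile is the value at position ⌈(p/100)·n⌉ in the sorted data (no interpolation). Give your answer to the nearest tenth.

3.8

Sorted: 2.5, 2.7, 3.0, 3.2, 3.3, 3.3, 3.3, 3.4, 3.5, 3.6, 3.8, 4.4, 4.5, 4.6.
n = 14.
Position = ⌈75/100 · 14⌉ = ⌈10.5⌉ = 11.
The value at rank 11 is 3.8.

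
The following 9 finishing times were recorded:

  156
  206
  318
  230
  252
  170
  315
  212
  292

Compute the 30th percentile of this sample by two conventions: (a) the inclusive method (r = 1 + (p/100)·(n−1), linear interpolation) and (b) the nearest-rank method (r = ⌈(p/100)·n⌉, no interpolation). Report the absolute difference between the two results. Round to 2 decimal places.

2.40

Sorted: 156, 170, 206, 212, 230, 252, 292, 315, 318.
n = 9.
(a) r = 3.4; between ranks 3 (206) and 4 (212): 208.4.
(b) the nearest-rank method: rank 3 → 206.
|208.4 − 206| = 2.4.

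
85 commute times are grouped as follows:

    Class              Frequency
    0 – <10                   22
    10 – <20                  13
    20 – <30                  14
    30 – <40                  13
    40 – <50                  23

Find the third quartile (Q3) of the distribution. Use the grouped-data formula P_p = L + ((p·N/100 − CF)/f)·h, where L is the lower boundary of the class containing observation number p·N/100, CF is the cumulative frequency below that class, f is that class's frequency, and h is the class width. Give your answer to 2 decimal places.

40.76

N = 85; target position k = 75/100 · 85 = 63.75.
Cumulative frequencies: 22, 35, 49, 62, 85.
Observation 63.75 falls in the class 40 – <50.
L = 40, CF = 62, f = 23, h = 10.
P75 = 40 + ((63.75 − 62)/23)·10 = 40 + 0.76087 = 40.7609.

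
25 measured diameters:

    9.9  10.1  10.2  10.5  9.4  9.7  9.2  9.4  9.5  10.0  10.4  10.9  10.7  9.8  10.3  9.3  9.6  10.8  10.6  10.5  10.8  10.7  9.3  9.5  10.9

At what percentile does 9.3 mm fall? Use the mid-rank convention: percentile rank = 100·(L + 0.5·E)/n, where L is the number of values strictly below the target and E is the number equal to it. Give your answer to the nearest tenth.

8.0

Sorted: 9.2, 9.3, 9.3, 9.4, 9.4, 9.5, 9.5, 9.6, 9.7, 9.8, 9.9, 10.0, 10.1, 10.2, 10.3, 10.4, 10.5, 10.5, 10.6, 10.7, 10.7, 10.8, 10.8, 10.9, 10.9.
Count below 9.3: L = 1; count equal: E = 2; n = 25.
Percentile rank = 100·(1 + 0.5·2)/25 = 100·2/25 = 8.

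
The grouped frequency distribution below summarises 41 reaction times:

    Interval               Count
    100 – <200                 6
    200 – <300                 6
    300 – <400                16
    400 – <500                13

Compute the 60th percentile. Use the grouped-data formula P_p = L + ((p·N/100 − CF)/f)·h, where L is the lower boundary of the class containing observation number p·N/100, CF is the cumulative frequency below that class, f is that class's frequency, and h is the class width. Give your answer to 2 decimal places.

N = 41; target position k = 60/100 · 41 = 24.6.
Cumulative frequencies: 6, 12, 28, 41.
Observation 24.6 falls in the class 300 – <400.
L = 300, CF = 12, f = 16, h = 100.
P60 = 300 + ((24.6 − 12)/16)·100 = 300 + 78.75 = 378.75.

378.75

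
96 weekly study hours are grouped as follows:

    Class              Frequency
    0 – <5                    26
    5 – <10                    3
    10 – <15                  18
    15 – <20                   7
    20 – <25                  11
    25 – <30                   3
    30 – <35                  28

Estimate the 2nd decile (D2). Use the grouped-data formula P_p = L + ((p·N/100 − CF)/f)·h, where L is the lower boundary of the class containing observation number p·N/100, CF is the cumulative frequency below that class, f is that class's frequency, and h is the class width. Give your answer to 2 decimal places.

3.69

N = 96; target position k = 20/100 · 96 = 19.2.
Cumulative frequencies: 26, 29, 47, 54, 65, 68, 96.
Observation 19.2 falls in the class 0 – <5.
L = 0, CF = 0, f = 26, h = 5.
P20 = 0 + ((19.2 − 0)/26)·5 = 0 + 3.69231 = 3.69231.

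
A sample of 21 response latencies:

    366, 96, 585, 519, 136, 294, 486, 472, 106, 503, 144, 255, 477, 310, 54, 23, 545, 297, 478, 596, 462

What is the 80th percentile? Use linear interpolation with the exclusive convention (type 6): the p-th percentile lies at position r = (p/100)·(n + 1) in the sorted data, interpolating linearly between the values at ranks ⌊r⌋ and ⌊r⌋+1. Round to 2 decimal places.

512.60

Sorted: 23, 54, 96, 106, 136, 144, 255, 294, 297, 310, 366, 462, 472, 477, 478, 486, 503, 519, 545, 585, 596.
n = 21.
r = (80/100)·(21 + 1) = 17.6.
Rank 17 is 503 and rank 18 is 519.
Interpolate: 503 + 0.6·(519 − 503) = 503 + 0.6·16 = 512.6.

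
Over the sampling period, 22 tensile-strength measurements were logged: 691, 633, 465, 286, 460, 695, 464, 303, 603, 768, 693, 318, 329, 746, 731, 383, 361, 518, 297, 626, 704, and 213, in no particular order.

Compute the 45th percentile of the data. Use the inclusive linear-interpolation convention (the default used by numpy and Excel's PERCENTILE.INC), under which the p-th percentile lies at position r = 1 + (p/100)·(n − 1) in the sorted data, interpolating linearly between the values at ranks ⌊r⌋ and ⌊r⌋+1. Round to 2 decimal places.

Sorted: 213, 286, 297, 303, 318, 329, 361, 383, 460, 464, 465, 518, 603, 626, 633, 691, 693, 695, 704, 731, 746, 768.
n = 22.
r = 1 + (45/100)·(22 − 1) = 1 + 9.45 = 10.45.
Rank 10 is 464 and rank 11 is 465.
Interpolate: 464 + 0.45·(465 − 464) = 464 + 0.45·1 = 464.45.

464.45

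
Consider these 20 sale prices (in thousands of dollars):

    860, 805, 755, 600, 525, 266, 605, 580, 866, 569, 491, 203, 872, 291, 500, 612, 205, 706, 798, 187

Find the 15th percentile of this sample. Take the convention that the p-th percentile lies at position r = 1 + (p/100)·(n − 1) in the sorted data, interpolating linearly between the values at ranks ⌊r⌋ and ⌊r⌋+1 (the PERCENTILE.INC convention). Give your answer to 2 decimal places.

Sorted: 187, 203, 205, 266, 291, 491, 500, 525, 569, 580, 600, 605, 612, 706, 755, 798, 805, 860, 866, 872.
n = 20.
r = 1 + (15/100)·(20 − 1) = 1 + 2.85 = 3.85.
Rank 3 is 205 and rank 4 is 266.
Interpolate: 205 + 0.85·(266 − 205) = 205 + 0.85·61 = 256.85.

256.85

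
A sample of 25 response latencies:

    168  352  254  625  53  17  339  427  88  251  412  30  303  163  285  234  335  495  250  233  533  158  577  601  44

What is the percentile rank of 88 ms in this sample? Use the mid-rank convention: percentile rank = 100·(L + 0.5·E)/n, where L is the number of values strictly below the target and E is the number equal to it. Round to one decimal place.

Sorted: 17, 30, 44, 53, 88, 158, 163, 168, 233, 234, 250, 251, 254, 285, 303, 335, 339, 352, 412, 427, 495, 533, 577, 601, 625.
Count below 88: L = 4; count equal: E = 1; n = 25.
Percentile rank = 100·(4 + 0.5·1)/25 = 100·4.5/25 = 18.

18.0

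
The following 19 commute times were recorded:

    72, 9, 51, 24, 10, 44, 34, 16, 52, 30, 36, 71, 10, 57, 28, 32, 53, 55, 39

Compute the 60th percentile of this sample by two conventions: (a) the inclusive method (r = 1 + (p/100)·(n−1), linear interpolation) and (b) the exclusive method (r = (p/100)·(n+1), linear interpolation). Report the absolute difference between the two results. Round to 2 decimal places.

Sorted: 9, 10, 10, 16, 24, 28, 30, 32, 34, 36, 39, 44, 51, 52, 53, 55, 57, 71, 72.
n = 19.
(a) r = 11.8; between ranks 11 (39) and 12 (44): 43.
(b) r = 12 → value at rank 12 = 44.
|43 − 44| = 1.

1.00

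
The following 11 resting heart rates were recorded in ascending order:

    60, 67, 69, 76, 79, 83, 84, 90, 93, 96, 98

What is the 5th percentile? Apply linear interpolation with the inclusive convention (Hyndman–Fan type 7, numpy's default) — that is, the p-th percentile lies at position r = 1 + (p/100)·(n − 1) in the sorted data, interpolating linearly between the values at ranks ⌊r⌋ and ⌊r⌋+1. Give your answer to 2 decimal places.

n = 11.
r = 1 + (5/100)·(11 − 1) = 1 + 0.5 = 1.5.
Rank 1 is 60 and rank 2 is 67.
Interpolate: 60 + 0.5·(67 − 60) = 60 + 0.5·7 = 63.5.

63.50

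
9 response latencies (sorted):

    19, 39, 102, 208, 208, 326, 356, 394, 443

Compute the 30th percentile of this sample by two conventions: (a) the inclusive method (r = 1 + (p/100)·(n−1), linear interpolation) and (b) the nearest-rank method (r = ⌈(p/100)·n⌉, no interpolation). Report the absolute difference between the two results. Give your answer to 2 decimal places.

42.40

n = 9.
(a) r = 3.4; between ranks 3 (102) and 4 (208): 144.4.
(b) the nearest-rank method: rank 3 → 102.
|144.4 − 102| = 42.4.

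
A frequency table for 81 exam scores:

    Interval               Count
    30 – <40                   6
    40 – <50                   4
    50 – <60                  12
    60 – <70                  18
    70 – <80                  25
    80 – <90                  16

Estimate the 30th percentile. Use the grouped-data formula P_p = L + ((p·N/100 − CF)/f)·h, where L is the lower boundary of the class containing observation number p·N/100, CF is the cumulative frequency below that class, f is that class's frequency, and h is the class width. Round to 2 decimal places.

61.28

N = 81; target position k = 30/100 · 81 = 24.3.
Cumulative frequencies: 6, 10, 22, 40, 65, 81.
Observation 24.3 falls in the class 60 – <70.
L = 60, CF = 22, f = 18, h = 10.
P30 = 60 + ((24.3 − 22)/18)·10 = 60 + 1.27778 = 61.2778.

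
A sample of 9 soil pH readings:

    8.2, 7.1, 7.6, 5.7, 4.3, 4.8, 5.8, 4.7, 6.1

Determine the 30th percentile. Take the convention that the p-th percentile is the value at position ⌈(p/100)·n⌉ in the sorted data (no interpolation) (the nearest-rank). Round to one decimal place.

Sorted: 4.3, 4.7, 4.8, 5.7, 5.8, 6.1, 7.1, 7.6, 8.2.
n = 9.
Position = ⌈30/100 · 9⌉ = ⌈2.7⌉ = 3.
The value at rank 3 is 4.8.

4.8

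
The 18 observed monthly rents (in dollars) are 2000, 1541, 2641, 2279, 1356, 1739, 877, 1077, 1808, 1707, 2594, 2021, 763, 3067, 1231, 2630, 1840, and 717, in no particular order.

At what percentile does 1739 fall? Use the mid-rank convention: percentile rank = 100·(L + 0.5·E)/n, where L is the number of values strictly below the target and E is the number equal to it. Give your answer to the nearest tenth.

Sorted: 717, 763, 877, 1077, 1231, 1356, 1541, 1707, 1739, 1808, 1840, 2000, 2021, 2279, 2594, 2630, 2641, 3067.
Count below 1739: L = 8; count equal: E = 1; n = 18.
Percentile rank = 100·(8 + 0.5·1)/18 = 100·8.5/18 = 47.22.

47.2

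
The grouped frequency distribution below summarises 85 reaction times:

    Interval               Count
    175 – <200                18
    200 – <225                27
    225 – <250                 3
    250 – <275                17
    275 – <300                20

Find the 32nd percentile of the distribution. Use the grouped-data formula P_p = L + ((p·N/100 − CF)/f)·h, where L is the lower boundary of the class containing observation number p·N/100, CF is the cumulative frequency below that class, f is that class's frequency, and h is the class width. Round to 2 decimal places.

208.52

N = 85; target position k = 32/100 · 85 = 27.2.
Cumulative frequencies: 18, 45, 48, 65, 85.
Observation 27.2 falls in the class 200 – <225.
L = 200, CF = 18, f = 27, h = 25.
P32 = 200 + ((27.2 − 18)/27)·25 = 200 + 8.51852 = 208.519.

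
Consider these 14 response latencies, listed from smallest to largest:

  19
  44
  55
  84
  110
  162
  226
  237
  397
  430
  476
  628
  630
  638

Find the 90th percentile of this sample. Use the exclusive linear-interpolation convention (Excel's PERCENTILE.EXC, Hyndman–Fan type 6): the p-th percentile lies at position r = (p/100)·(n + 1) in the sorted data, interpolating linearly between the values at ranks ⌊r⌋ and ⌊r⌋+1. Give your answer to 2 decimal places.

n = 14.
r = (90/100)·(14 + 1) = 13.5.
Rank 13 is 630 and rank 14 is 638.
Interpolate: 630 + 0.5·(638 − 630) = 630 + 0.5·8 = 634.

634.00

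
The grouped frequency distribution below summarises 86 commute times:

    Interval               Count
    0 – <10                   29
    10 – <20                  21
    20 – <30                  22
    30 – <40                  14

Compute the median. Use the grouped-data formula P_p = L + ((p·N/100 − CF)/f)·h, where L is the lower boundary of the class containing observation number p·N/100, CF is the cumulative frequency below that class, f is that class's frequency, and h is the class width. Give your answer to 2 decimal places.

N = 86; target position k = 50/100 · 86 = 43.
Cumulative frequencies: 29, 50, 72, 86.
Observation 43 falls in the class 10 – <20.
L = 10, CF = 29, f = 21, h = 10.
P50 = 10 + ((43 − 29)/21)·10 = 10 + 6.66667 = 16.6667.

16.67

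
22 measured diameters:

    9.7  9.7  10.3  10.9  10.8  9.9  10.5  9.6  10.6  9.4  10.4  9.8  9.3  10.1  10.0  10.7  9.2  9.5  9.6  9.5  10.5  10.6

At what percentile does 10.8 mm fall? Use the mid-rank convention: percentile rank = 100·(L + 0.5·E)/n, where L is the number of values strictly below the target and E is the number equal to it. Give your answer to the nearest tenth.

Sorted: 9.2, 9.3, 9.4, 9.5, 9.5, 9.6, 9.6, 9.7, 9.7, 9.8, 9.9, 10.0, 10.1, 10.3, 10.4, 10.5, 10.5, 10.6, 10.6, 10.7, 10.8, 10.9.
Count below 10.8: L = 20; count equal: E = 1; n = 22.
Percentile rank = 100·(20 + 0.5·1)/22 = 100·20.5/22 = 93.18.

93.2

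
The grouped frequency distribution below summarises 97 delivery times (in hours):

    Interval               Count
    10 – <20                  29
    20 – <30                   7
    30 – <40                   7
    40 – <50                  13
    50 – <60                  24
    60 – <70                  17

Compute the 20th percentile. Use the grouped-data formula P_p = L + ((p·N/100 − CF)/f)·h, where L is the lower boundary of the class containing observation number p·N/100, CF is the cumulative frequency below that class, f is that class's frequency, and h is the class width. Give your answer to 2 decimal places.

16.69

N = 97; target position k = 20/100 · 97 = 19.4.
Cumulative frequencies: 29, 36, 43, 56, 80, 97.
Observation 19.4 falls in the class 10 – <20.
L = 10, CF = 0, f = 29, h = 10.
P20 = 10 + ((19.4 − 0)/29)·10 = 10 + 6.68966 = 16.6897.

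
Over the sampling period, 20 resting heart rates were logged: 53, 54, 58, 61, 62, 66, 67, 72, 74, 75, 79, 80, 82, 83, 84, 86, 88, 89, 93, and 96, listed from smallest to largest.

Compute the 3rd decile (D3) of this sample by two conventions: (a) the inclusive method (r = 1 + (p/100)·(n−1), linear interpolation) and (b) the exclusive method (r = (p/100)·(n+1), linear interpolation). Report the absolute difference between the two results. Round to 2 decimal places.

n = 20.
(a) r = 6.7; between ranks 6 (66) and 7 (67): 66.7.
(b) r = 6.3; between ranks 6 (66) and 7 (67): 66.3.
|66.7 − 66.3| = 0.4.

0.40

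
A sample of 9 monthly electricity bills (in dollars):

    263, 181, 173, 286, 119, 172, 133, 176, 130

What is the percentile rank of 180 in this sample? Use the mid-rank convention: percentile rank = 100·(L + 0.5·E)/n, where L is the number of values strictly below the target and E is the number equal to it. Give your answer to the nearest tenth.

Sorted: 119, 130, 133, 172, 173, 176, 181, 263, 286.
Count below 180: L = 6; count equal: E = 0; n = 9.
Percentile rank = 100·(6 + 0.5·0)/9 = 100·6/9 = 66.67.

66.7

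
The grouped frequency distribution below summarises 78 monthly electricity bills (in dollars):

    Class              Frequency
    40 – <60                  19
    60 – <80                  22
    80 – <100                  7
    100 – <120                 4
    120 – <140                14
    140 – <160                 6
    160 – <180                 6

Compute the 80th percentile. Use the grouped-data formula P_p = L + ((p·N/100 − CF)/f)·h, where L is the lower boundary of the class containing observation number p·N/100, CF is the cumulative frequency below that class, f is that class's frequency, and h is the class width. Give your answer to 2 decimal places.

N = 78; target position k = 80/100 · 78 = 62.4.
Cumulative frequencies: 19, 41, 48, 52, 66, 72, 78.
Observation 62.4 falls in the class 120 – <140.
L = 120, CF = 52, f = 14, h = 20.
P80 = 120 + ((62.4 − 52)/14)·20 = 120 + 14.8571 = 134.857.

134.86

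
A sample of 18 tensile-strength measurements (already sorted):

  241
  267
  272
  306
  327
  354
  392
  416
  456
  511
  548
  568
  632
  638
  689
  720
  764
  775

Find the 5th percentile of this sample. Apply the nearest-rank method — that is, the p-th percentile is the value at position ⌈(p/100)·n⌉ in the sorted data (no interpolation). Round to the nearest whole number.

n = 18.
Position = ⌈5/100 · 18⌉ = ⌈0.9⌉ = 1.
The value at rank 1 is 241.

241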